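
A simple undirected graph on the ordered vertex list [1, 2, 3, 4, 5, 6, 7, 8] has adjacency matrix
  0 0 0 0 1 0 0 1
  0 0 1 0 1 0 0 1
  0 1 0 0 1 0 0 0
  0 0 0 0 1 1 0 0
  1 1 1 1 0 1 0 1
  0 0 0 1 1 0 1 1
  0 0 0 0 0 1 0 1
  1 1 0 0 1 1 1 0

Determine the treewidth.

2

A width-2 tree decomposition is:
Bags: B1 = {1, 5, 8}  B2 = {2, 5, 8}  B3 = {2, 3, 5}  B4 = {5, 6, 8}  B5 = {4, 5, 6}  B6 = {6, 7, 8}
Tree: B1–B2, B2–B3, B1–B4, B4–B5, B4–B6
Every bag has size at most 3, so the width is 3 − 1 = 2 and tw(G) ≤ 2. For the lower bound, the 3 vertices {1, 5, 8} are pairwise adjacent, and any tree decomposition puts a clique entirely inside one bag — forcing width ≥ 2. Therefore the treewidth is 2.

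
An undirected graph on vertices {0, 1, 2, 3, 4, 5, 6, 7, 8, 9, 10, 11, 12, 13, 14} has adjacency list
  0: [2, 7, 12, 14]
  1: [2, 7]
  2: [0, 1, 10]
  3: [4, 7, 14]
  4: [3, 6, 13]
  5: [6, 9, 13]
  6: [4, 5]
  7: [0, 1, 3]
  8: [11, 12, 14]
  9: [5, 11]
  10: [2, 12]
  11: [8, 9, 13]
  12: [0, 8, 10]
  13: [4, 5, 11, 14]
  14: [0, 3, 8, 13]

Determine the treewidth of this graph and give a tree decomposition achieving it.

Every bag has size at most 4, so the width is 4 − 1 = 3 and tw(G) ≤ 3. For the lower bound: the 4 vertex sets {1,2,10}, {7}, {0}, {3,8,12,14} are disjoint, each induces a connected subgraph, and every pair is joined by at least one edge of G. Contracting each set to a single vertex therefore yields K_{4} as a minor, and since treewidth is minor-monotone, tw(G) ≥ tw(K_{4}) = 3. Hence tw(G) = 3 exactly.

Treewidth 3.
One such decomposition:
Bags: B1 = {1, 2, 7, 10}  B2 = {0, 2, 7, 10}  B3 = {0, 7, 10, 12}  B4 = {0, 3, 7, 12}  B5 = {0, 3, 12, 14}  B6 = {3, 8, 12, 14}  B7 = {3, 4, 8, 14}  B8 = {4, 8, 13, 14}  B9 = {4, 8, 11, 13}  B10 = {4, 6, 11, 13}  B11 = {5, 6, 11, 13}  B12 = {5, 6, 9, 11}
Tree: B1–B2, B2–B3, B3–B4, B4–B5, B5–B6, B6–B7, B7–B8, B8–B9, B9–B10, B10–B11, B11–B12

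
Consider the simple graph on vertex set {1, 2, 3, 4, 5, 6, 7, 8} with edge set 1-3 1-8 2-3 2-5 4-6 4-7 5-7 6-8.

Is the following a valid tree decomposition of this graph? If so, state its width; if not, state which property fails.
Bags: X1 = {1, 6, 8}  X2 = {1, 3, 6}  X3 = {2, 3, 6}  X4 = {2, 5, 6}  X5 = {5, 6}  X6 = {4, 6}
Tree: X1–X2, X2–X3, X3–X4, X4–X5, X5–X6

No — vertex 7 appears in no bag.

A tree decomposition must satisfy three properties: every vertex lies in some bag; for every edge, both endpoints lie together in some bag; and for every vertex, the bags containing it form a connected subtree. Here vertex 7 appears in no bag, so the decomposition is invalid.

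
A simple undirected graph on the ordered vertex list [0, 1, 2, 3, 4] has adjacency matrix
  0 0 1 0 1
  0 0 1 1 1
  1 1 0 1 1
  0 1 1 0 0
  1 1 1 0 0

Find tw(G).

A width-2 tree decomposition is:
Bags: B1 = {0, 2, 4}  B2 = {1, 2, 4}  B3 = {1, 2, 3}
Tree: B1–B2, B2–B3
The largest bag has 3 vertices, giving width 2; this decomposition certifies tw(G) ≤ 2. On the other hand G contains the 3-clique {0, 2, 4}. A clique must lie in a single bag of any decomposition, so no decomposition can have width below 2. Therefore the treewidth is 2.

2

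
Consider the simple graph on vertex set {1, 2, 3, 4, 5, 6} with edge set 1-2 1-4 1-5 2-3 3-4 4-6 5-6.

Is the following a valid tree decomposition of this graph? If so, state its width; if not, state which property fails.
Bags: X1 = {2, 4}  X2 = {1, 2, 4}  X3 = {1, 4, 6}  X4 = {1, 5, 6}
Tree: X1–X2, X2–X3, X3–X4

No — vertex 3 appears in no bag.

A tree decomposition must satisfy three properties: every vertex lies in some bag; for every edge, both endpoints lie together in some bag; and for every vertex, the bags containing it form a connected subtree. Here vertex 3 appears in no bag, so the decomposition is invalid.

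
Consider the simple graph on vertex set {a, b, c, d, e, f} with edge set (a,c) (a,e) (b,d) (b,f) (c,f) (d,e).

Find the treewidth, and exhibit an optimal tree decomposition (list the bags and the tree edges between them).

Every bag has size at most 3, so the width is 3 − 1 = 2 and tw(G) ≤ 2. Since d–b–f–c–a–e–d is a cycle in G, G is not acyclic. Forests are exactly the graphs of treewidth ≤ 1, so tw(G) ≥ 2. Hence tw(G) = 2 exactly.

Treewidth 2.
One such decomposition:
Bags: B1 = {b, d, f}  B2 = {c, d, f}  B3 = {a, c, d}  B4 = {a, d, e}
Tree: B1–B2, B2–B3, B3–B4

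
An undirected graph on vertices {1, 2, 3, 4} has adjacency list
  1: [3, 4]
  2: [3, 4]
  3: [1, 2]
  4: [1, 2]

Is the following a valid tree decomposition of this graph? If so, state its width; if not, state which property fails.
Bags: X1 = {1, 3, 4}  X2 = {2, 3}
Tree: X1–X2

A tree decomposition must satisfy three properties: every vertex lies in some bag; for every edge, both endpoints lie together in some bag; and for every vertex, the bags containing it form a connected subtree. Here edge (4,2) lies in no bag, so the decomposition is invalid.

No — edge (4,2) lies in no bag.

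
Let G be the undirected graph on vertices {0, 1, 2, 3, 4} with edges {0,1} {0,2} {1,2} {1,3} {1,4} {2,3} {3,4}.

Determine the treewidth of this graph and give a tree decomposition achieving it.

Every bag has size at most 3, so the width is 3 − 1 = 2 and tw(G) ≤ 2. Conversely, {0, 1, 2} is a clique of size 3, and the vertices of any clique must share a bag in every tree decomposition; so some bag has ≥ 3 vertices and tw(G) ≥ 2. Combining the bounds, tw(G) = 2.

Treewidth 2.
One optimal decomposition is:
Bags: B1 = {0, 1, 2}  B2 = {1, 2, 3}  B3 = {1, 3, 4}
Tree: B1–B2, B2–B3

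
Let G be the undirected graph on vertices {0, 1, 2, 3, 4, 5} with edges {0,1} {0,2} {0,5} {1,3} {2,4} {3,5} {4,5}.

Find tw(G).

A width-2 tree decomposition is:
Bags: B1 = {2, 4, 5}  B2 = {0, 2, 5}  B3 = {0, 3, 5}  B4 = {0, 1, 3}
Tree: B1–B2, B2–B3, B3–B4
Each bag holds 3 vertices, so the decomposition has width 2, which upper-bounds the treewidth. Since 4–2–0–5–4 is a cycle in G, G is not acyclic. Forests are exactly the graphs of treewidth ≤ 1, so tw(G) ≥ 2. Hence tw(G) = 2 exactly.

2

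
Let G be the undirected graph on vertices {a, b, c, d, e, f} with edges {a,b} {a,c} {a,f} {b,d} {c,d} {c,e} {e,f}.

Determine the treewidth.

2

A width-2 tree decomposition is:
Bags: B1 = {c, e, f}  B2 = {a, c, f}  B3 = {a, c, d}  B4 = {a, b, d}
Tree: B1–B2, B2–B3, B3–B4
The largest bag has 3 vertices, giving width 2; this decomposition certifies tw(G) ≤ 2. The edges e–f–a–c–e form a cycle, so G is not a tree and its treewidth is at least 2. Combining the bounds, tw(G) = 2.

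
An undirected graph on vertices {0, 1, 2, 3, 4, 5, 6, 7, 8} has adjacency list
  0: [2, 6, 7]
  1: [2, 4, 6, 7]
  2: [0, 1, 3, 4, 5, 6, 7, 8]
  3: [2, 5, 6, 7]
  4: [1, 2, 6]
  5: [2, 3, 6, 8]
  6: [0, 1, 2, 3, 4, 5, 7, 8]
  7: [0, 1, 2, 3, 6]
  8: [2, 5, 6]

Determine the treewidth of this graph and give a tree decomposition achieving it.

Treewidth 3.
One such decomposition:
Bags: B1 = {2, 5, 6, 8}  B2 = {2, 3, 5, 6}  B3 = {2, 3, 6, 7}  B4 = {1, 2, 6, 7}  B5 = {1, 2, 4, 6}  B6 = {0, 2, 6, 7}
Tree: B1–B2, B2–B3, B3–B4, B4–B5, B3–B6

Each bag holds 4 vertices, so the decomposition has width 3, which upper-bounds the treewidth. On the other hand G contains the 4-clique {2, 5, 6, 8}. A clique must lie in a single bag of any decomposition, so no decomposition can have width below 3. The upper and lower bounds meet at 3, so that is the treewidth.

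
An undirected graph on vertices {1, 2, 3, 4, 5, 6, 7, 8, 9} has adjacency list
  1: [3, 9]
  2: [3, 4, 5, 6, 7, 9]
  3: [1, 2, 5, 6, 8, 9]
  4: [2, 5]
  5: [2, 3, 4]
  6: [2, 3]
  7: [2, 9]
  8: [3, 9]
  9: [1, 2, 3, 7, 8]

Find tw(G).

2

A width-2 tree decomposition is:
Bags: B1 = {2, 3, 5}  B2 = {2, 3, 9}  B3 = {3, 8, 9}  B4 = {2, 3, 6}  B5 = {2, 7, 9}  B6 = {1, 3, 9}  B7 = {2, 4, 5}
Tree: B1–B2, B2–B3, B1–B4, B2–B5, B2–B6, B1–B7
The largest bag has 3 vertices, giving width 2; this decomposition certifies tw(G) ≤ 2. For the lower bound, the 3 vertices {3, 8, 9} are pairwise adjacent, and any tree decomposition puts a clique entirely inside one bag — forcing width ≥ 2. Combining the bounds, tw(G) = 2.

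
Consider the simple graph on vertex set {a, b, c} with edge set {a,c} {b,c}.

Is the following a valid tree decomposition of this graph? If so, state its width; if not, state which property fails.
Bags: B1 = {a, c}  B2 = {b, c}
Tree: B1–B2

Every vertex of G appears in some bag (union = {a, b, c}); every edge is covered by a bag; and for each vertex v the set of bags containing v is connected in the bag tree. The decomposition is therefore valid. The largest bag has 2 vertices, so the width is 1.

Yes; width 1.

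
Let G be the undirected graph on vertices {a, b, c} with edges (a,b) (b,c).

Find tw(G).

1

A width-1 tree decomposition is:
Bags: B1 = {b, c}  B2 = {a, b}
Tree: B1–B2
Each bag holds 2 vertices, so the decomposition has width 1, which upper-bounds the treewidth. Since G has at least one edge (e.g. b–c), it is not an edgeless graph, so tw(G) ≥ 1. The upper and lower bounds meet at 1, so that is the treewidth.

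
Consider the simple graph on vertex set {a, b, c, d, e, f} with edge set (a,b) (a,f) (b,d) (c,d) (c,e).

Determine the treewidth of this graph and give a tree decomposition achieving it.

Treewidth 1.
One such decomposition:
Bags: B1 = {a, f}  B2 = {a, b}  B3 = {b, d}  B4 = {c, d}  B5 = {c, e}
Tree: B1–B2, B2–B3, B3–B4, B4–B5

Each bag holds 2 vertices, so the decomposition has width 1, which upper-bounds the treewidth. Since G has at least one edge (e.g. f–a), it is not an edgeless graph, so tw(G) ≥ 1. Hence tw(G) = 1 exactly.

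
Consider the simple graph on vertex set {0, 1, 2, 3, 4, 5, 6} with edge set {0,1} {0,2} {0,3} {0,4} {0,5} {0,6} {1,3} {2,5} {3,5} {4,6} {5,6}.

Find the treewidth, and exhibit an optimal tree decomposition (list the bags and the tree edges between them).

Treewidth 2.
Bags: B1 = {0, 2, 5}  B2 = {0, 5, 6}  B3 = {0, 3, 5}  B4 = {0, 4, 6}  B5 = {0, 1, 3}
Tree: B1–B2, B2–B3, B2–B4, B3–B5

Each bag holds 3 vertices, so the decomposition has width 2, which upper-bounds the treewidth. Conversely, {0, 1, 3} is a clique of size 3, and the vertices of any clique must share a bag in every tree decomposition; so some bag has ≥ 3 vertices and tw(G) ≥ 2. Combining the bounds, tw(G) = 2.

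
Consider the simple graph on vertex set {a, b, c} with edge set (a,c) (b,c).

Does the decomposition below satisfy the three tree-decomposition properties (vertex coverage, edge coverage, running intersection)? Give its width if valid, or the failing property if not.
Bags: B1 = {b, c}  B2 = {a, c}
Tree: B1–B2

Every vertex of G appears in some bag (union = {a, b, c}); every edge is covered by a bag; and for each vertex v the set of bags containing v is connected in the bag tree. The decomposition is therefore valid. The largest bag has 2 vertices, so the width is 1.

Yes; width 1.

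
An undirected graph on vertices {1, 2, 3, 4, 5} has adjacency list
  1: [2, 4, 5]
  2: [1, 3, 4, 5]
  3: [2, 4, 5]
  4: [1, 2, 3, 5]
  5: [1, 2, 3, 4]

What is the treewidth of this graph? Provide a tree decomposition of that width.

The largest bag has 4 vertices, giving width 3; this decomposition certifies tw(G) ≤ 3. For the lower bound, the 4 vertices {1, 2, 4, 5} are pairwise adjacent, and any tree decomposition puts a clique entirely inside one bag — forcing width ≥ 3. The upper and lower bounds meet at 3, so that is the treewidth.

Treewidth 3.
Bags: B1 = {1, 2, 4, 5}  B2 = {2, 3, 4, 5}
Tree: B1–B2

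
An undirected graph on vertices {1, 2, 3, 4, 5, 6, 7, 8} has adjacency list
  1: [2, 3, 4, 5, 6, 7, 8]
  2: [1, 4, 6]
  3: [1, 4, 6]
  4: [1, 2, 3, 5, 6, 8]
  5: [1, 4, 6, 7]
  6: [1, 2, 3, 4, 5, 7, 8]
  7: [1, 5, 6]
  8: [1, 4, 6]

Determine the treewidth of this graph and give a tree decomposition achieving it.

Treewidth 3.
One optimal decomposition is:
Bags: B1 = {1, 4, 5, 6}  B2 = {1, 5, 6, 7}  B3 = {1, 2, 4, 6}  B4 = {1, 3, 4, 6}  B5 = {1, 4, 6, 8}
Tree: B1–B2, B1–B3, B3–B4, B1–B5

The largest bag has 4 vertices, giving width 3; this decomposition certifies tw(G) ≤ 3. On the other hand G contains the 4-clique {1, 4, 6, 8}. A clique must lie in a single bag of any decomposition, so no decomposition can have width below 3. The upper and lower bounds meet at 3, so that is the treewidth.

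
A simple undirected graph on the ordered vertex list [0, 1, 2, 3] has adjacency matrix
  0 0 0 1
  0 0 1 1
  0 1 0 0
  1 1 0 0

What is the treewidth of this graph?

A width-1 tree decomposition is:
Bags: B1 = {1, 2}  B2 = {1, 3}  B3 = {0, 3}
Tree: B1–B2, B2–B3
Each bag holds 2 vertices, so the decomposition has width 1, which upper-bounds the treewidth. Any graph with an edge has treewidth ≥ 1, and G has the edge 2–1. The upper and lower bounds meet at 1, so that is the treewidth.

1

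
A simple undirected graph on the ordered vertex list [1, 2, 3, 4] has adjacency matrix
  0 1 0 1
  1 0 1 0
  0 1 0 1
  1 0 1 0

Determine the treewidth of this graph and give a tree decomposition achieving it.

Treewidth 2.
One such decomposition:
Bags: B1 = {1, 3, 4}  B2 = {1, 2, 3}
Tree: B1–B2

Every bag has size at most 3, so the width is 3 − 1 = 2 and tw(G) ≤ 2. For the lower bound, G contains the cycle 3–4–1–2–3, so G is not a forest; only forests have treewidth ≤ 1, hence tw(G) ≥ 2. Therefore the treewidth is 2.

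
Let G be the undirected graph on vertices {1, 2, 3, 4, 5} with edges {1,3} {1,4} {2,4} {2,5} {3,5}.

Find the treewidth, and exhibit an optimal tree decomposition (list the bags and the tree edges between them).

The largest bag has 3 vertices, giving width 2; this decomposition certifies tw(G) ≤ 2. For the lower bound, G contains the cycle 1–4–2–5–3–1, so G is not a forest; only forests have treewidth ≤ 1, hence tw(G) ≥ 2. Combining the bounds, tw(G) = 2.

Treewidth 2.
One such decomposition:
Bags: B1 = {1, 2, 4}  B2 = {1, 2, 5}  B3 = {1, 3, 5}
Tree: B1–B2, B2–B3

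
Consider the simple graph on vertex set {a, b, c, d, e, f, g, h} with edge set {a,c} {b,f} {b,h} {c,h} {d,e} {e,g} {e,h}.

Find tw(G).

A width-1 tree decomposition is:
Bags: B1 = {c, h}  B2 = {e, h}  B3 = {d, e}  B4 = {b, h}  B5 = {e, g}  B6 = {a, c}  B7 = {b, f}
Tree: B1–B2, B2–B3, B2–B4, B2–B5, B1–B6, B4–B7
Each bag holds 2 vertices, so the decomposition has width 1, which upper-bounds the treewidth. G has an edge, so its treewidth is at least 1. Therefore the treewidth is 1.

1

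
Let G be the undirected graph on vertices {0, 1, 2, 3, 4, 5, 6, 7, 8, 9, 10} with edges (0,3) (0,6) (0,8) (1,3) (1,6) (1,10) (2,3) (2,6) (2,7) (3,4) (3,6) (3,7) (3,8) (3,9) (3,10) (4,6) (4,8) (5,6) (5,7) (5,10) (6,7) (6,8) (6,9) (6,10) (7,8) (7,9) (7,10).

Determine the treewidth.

3

A width-3 tree decomposition is:
Bags: B1 = {0, 3, 6, 8}  B2 = {3, 6, 7, 8}  B3 = {3, 4, 6, 8}  B4 = {3, 6, 7, 9}  B5 = {3, 6, 7, 10}  B6 = {2, 3, 6, 7}  B7 = {1, 3, 6, 10}  B8 = {5, 6, 7, 10}
Tree: B1–B2, B2–B3, B2–B4, B2–B5, B2–B6, B5–B7, B5–B8
Every bag has size at most 4, so the width is 4 − 1 = 3 and tw(G) ≤ 3. For the lower bound, the 4 vertices {0, 3, 6, 8} are pairwise adjacent, and any tree decomposition puts a clique entirely inside one bag — forcing width ≥ 3. Therefore the treewidth is 3.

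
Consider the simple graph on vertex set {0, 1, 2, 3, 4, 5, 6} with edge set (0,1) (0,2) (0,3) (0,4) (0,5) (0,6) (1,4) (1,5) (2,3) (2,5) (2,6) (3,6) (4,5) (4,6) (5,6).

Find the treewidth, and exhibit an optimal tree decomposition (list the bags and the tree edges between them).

Treewidth 3.
One such decomposition:
Bags: B1 = {0, 2, 5, 6}  B2 = {0, 4, 5, 6}  B3 = {0, 1, 4, 5}  B4 = {0, 2, 3, 6}
Tree: B1–B2, B2–B3, B1–B4

The largest bag has 4 vertices, giving width 3; this decomposition certifies tw(G) ≤ 3. For the lower bound, the 4 vertices {0, 2, 3, 6} are pairwise adjacent, and any tree decomposition puts a clique entirely inside one bag — forcing width ≥ 3. The upper and lower bounds meet at 3, so that is the treewidth.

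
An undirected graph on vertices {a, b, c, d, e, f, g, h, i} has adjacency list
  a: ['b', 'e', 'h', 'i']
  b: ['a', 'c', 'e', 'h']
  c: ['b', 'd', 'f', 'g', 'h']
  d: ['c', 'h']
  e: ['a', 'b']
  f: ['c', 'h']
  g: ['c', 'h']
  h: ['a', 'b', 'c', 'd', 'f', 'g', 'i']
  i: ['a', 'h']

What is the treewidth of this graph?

A width-2 tree decomposition is:
Bags: B1 = {b, c, h}  B2 = {c, f, h}  B3 = {a, b, h}  B4 = {c, d, h}  B5 = {a, h, i}  B6 = {a, b, e}  B7 = {c, g, h}
Tree: B1–B2, B1–B3, B2–B4, B3–B5, B3–B6, B4–B7
Every bag has size at most 3, so the width is 3 − 1 = 2 and tw(G) ≤ 2. For the lower bound, the 3 vertices {a, b, e} are pairwise adjacent, and any tree decomposition puts a clique entirely inside one bag — forcing width ≥ 2. Hence tw(G) = 2 exactly.

2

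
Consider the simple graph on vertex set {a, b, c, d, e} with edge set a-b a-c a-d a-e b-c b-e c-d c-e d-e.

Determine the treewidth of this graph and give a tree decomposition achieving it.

Treewidth 3.
One such decomposition:
Bags: B1 = {a, c, d, e}  B2 = {a, b, c, e}
Tree: B1–B2

The largest bag has 4 vertices, giving width 3; this decomposition certifies tw(G) ≤ 3. For the lower bound, the 4 vertices {a, c, d, e} are pairwise adjacent, and any tree decomposition puts a clique entirely inside one bag — forcing width ≥ 3. Combining the bounds, tw(G) = 3.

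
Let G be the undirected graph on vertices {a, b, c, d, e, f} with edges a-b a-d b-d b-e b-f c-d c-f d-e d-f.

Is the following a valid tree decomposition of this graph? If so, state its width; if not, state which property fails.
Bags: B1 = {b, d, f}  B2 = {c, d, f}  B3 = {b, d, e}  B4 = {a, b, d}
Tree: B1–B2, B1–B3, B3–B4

Yes; width 2.

Vertex coverage: the bags together contain {a, b, c, d, e, f}, the full vertex set. Edge coverage: each edge of G has both endpoints in at least one bag. Running intersection: for every vertex, the bags containing it form a connected subtree. All three properties hold, so this is a valid tree decomposition of width max|bag| − 1 = 2, and hence tw(G) ≤ 2.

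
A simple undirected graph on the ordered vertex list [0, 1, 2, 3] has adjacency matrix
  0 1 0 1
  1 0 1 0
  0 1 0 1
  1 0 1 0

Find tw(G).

2

A width-2 tree decomposition is:
Bags: B1 = {0, 1, 3}  B2 = {1, 2, 3}
Tree: B1–B2
Each bag holds 3 vertices, so the decomposition has width 2, which upper-bounds the treewidth. For the lower bound, G contains the cycle 3–0–1–2–3, so G is not a forest; only forests have treewidth ≤ 1, hence tw(G) ≥ 2. Therefore the treewidth is 2.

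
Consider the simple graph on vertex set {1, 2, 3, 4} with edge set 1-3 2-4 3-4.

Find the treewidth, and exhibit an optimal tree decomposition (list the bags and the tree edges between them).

The largest bag has 2 vertices, giving width 1; this decomposition certifies tw(G) ≤ 1. G has an edge, so its treewidth is at least 1. Hence tw(G) = 1 exactly.

Treewidth 1.
One optimal decomposition is:
Bags: B1 = {1, 3}  B2 = {3, 4}  B3 = {2, 4}
Tree: B1–B2, B2–B3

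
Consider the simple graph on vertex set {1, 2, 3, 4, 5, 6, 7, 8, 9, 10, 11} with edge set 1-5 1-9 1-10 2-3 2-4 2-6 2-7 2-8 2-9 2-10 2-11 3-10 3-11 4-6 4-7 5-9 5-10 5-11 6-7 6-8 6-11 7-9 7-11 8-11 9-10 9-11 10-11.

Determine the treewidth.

A width-3 tree decomposition is:
Bags: B1 = {2, 4, 6, 7}  B2 = {2, 6, 7, 11}  B3 = {2, 7, 9, 11}  B4 = {2, 9, 10, 11}  B5 = {2, 3, 10, 11}  B6 = {2, 6, 8, 11}  B7 = {5, 9, 10, 11}  B8 = {1, 5, 9, 10}
Tree: B1–B2, B2–B3, B3–B4, B4–B5, B2–B6, B4–B7, B7–B8
The largest bag has 4 vertices, giving width 3; this decomposition certifies tw(G) ≤ 3. On the other hand G contains the 4-clique {1, 5, 9, 10}. A clique must lie in a single bag of any decomposition, so no decomposition can have width below 3. Hence tw(G) = 3 exactly.

3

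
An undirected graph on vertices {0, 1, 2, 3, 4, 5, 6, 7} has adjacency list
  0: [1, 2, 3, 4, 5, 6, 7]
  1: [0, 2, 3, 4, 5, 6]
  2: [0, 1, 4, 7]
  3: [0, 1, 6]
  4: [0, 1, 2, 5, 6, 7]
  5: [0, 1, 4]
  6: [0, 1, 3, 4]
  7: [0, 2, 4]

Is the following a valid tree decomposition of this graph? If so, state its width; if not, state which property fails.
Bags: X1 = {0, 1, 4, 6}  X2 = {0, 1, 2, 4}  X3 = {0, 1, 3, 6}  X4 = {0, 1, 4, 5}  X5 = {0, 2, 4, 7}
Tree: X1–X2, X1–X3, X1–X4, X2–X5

Yes; width 3.

Checking the three conditions: (i) the bags cover all of {0, 1, 2, 3, 4, 5, 6, 7}; (ii) for each edge, some bag contains both endpoints; (iii) the bags containing any fixed vertex form a subtree. All hold, so the decomposition is valid with width 4 − 1 = 3.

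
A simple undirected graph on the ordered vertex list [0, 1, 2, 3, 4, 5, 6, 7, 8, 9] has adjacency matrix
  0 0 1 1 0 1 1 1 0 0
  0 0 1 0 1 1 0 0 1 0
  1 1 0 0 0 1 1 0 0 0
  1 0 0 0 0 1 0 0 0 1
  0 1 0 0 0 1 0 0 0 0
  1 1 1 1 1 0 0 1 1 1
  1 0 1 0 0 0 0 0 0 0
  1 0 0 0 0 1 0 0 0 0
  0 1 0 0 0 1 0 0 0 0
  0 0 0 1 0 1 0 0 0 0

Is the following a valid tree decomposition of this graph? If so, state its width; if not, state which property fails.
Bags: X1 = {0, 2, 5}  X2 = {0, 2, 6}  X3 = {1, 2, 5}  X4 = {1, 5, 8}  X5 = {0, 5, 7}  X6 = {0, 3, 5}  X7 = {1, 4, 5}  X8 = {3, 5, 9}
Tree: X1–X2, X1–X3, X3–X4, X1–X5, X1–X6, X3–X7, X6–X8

Checking the three conditions: (i) the bags cover all of {0, 1, 2, 3, 4, 5, 6, 7, 8, 9}; (ii) for each edge, some bag contains both endpoints; (iii) the bags containing any fixed vertex form a subtree. All hold, so the decomposition is valid with width 3 − 1 = 2.

Yes; width 2.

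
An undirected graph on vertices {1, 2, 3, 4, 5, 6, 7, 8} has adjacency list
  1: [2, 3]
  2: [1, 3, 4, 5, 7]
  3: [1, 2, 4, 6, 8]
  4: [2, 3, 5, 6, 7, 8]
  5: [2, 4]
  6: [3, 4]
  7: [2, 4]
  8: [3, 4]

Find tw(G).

A width-2 tree decomposition is:
Bags: B1 = {2, 3, 4}  B2 = {1, 2, 3}  B3 = {2, 4, 5}  B4 = {3, 4, 8}  B5 = {3, 4, 6}  B6 = {2, 4, 7}
Tree: B1–B2, B1–B3, B1–B4, B1–B5, B3–B6
The largest bag has 3 vertices, giving width 2; this decomposition certifies tw(G) ≤ 2. For the lower bound, the 3 vertices {1, 2, 3} are pairwise adjacent, and any tree decomposition puts a clique entirely inside one bag — forcing width ≥ 2. Hence tw(G) = 2 exactly.

2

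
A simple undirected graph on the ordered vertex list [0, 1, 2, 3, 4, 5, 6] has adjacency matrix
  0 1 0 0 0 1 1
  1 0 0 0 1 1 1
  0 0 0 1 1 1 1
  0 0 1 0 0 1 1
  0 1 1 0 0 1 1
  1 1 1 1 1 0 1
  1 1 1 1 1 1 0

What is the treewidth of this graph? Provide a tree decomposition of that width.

Each bag holds 4 vertices, so the decomposition has width 3, which upper-bounds the treewidth. Conversely, {0, 1, 5, 6} is a clique of size 4, and the vertices of any clique must share a bag in every tree decomposition; so some bag has ≥ 4 vertices and tw(G) ≥ 3. The upper and lower bounds meet at 3, so that is the treewidth.

Treewidth 3.
One optimal decomposition is:
Bags: B1 = {2, 4, 5, 6}  B2 = {1, 4, 5, 6}  B3 = {0, 1, 5, 6}  B4 = {2, 3, 5, 6}
Tree: B1–B2, B2–B3, B1–B4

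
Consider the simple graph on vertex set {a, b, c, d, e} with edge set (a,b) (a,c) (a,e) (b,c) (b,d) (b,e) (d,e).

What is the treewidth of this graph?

2

A width-2 tree decomposition is:
Bags: B1 = {a, b, c}  B2 = {a, b, e}  B3 = {b, d, e}
Tree: B1–B2, B2–B3
Every bag has size at most 3, so the width is 3 − 1 = 2 and tw(G) ≤ 2. For the lower bound, the 3 vertices {b, d, e} are pairwise adjacent, and any tree decomposition puts a clique entirely inside one bag — forcing width ≥ 2. Hence tw(G) = 2 exactly.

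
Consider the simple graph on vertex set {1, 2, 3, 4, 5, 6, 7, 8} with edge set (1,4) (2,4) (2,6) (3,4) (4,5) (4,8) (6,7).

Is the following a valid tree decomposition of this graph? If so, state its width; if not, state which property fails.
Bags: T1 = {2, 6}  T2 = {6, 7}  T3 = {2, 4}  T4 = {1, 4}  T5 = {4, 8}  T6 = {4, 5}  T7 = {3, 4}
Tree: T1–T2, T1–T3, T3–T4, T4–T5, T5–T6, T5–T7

Yes; width 1.

Vertex coverage: the bags together contain {1, 2, 3, 4, 5, 6, 7, 8}, the full vertex set. Edge coverage: each edge of G has both endpoints in at least one bag. Running intersection: for every vertex, the bags containing it form a connected subtree. All three properties hold, so this is a valid tree decomposition of width max|bag| − 1 = 1, and hence tw(G) ≤ 1.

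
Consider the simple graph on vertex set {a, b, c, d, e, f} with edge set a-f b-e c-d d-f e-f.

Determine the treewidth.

A width-1 tree decomposition is:
Bags: B1 = {c, d}  B2 = {d, f}  B3 = {e, f}  B4 = {b, e}  B5 = {a, f}
Tree: B1–B2, B2–B3, B3–B4, B2–B5
Every bag has size at most 2, so the width is 2 − 1 = 1 and tw(G) ≤ 1. Since G has at least one edge (e.g. d–c), it is not an edgeless graph, so tw(G) ≥ 1. Therefore the treewidth is 1.

1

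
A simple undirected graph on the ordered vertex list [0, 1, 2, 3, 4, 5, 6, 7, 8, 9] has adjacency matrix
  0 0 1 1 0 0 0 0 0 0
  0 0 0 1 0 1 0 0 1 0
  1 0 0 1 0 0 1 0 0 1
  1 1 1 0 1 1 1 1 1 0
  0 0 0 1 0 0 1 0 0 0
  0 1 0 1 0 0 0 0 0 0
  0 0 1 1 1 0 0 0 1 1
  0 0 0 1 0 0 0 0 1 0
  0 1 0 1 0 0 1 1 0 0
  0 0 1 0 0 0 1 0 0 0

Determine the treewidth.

2

A width-2 tree decomposition is:
Bags: B1 = {2, 3, 6}  B2 = {2, 6, 9}  B3 = {3, 6, 8}  B4 = {1, 3, 8}  B5 = {3, 4, 6}  B6 = {0, 2, 3}  B7 = {1, 3, 5}  B8 = {3, 7, 8}
Tree: B1–B2, B1–B3, B3–B4, B3–B5, B1–B6, B4–B7, B4–B8
Each bag holds 3 vertices, so the decomposition has width 2, which upper-bounds the treewidth. On the other hand G contains the 3-clique {2, 6, 9}. A clique must lie in a single bag of any decomposition, so no decomposition can have width below 2. Hence tw(G) = 2 exactly.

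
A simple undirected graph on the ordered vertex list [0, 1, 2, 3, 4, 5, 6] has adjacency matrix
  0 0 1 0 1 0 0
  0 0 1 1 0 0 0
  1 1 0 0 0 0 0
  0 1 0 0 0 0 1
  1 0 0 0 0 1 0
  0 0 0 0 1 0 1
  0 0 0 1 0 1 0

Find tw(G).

A width-2 tree decomposition is:
Bags: B1 = {0, 4, 5}  B2 = {0, 2, 5}  B3 = {1, 2, 5}  B4 = {1, 3, 5}  B5 = {3, 5, 6}
Tree: B1–B2, B2–B3, B3–B4, B4–B5
Every bag has size at most 3, so the width is 3 − 1 = 2 and tw(G) ≤ 2. Since 5–4–0–2–1–3–6–5 is a cycle in G, G is not acyclic. Forests are exactly the graphs of treewidth ≤ 1, so tw(G) ≥ 2. Therefore the treewidth is 2.

2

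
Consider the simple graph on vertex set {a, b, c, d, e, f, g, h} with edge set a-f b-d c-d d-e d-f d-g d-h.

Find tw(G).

1

A width-1 tree decomposition is:
Bags: B1 = {d, f}  B2 = {b, d}  B3 = {d, h}  B4 = {d, g}  B5 = {a, f}  B6 = {d, e}  B7 = {c, d}
Tree: B1–B2, B1–B3, B2–B4, B1–B5, B3–B6, B1–B7
Each bag holds 2 vertices, so the decomposition has width 1, which upper-bounds the treewidth. Since G has at least one edge (e.g. d–f), it is not an edgeless graph, so tw(G) ≥ 1. Combining the bounds, tw(G) = 1.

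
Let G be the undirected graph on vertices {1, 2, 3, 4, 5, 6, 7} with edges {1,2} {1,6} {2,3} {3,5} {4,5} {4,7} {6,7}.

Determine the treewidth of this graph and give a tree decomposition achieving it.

Treewidth 2.
One optimal decomposition is:
Bags: B1 = {1, 2, 3}  B2 = {1, 3, 5}  B3 = {1, 4, 5}  B4 = {1, 4, 7}  B5 = {1, 6, 7}
Tree: B1–B2, B2–B3, B3–B4, B4–B5

The largest bag has 3 vertices, giving width 2; this decomposition certifies tw(G) ≤ 2. The edges 1–2–3–5–4–7–6–1 form a cycle, so G is not a tree and its treewidth is at least 2. Combining the bounds, tw(G) = 2.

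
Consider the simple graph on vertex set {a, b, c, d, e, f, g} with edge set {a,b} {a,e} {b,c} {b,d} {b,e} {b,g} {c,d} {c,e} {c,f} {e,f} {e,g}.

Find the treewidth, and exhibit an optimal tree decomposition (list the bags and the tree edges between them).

The largest bag has 3 vertices, giving width 2; this decomposition certifies tw(G) ≤ 2. On the other hand G contains the 3-clique {b, c, d}. A clique must lie in a single bag of any decomposition, so no decomposition can have width below 2. Hence tw(G) = 2 exactly.

Treewidth 2.
One such decomposition:
Bags: B1 = {b, c, e}  B2 = {c, e, f}  B3 = {b, c, d}  B4 = {b, e, g}  B5 = {a, b, e}
Tree: B1–B2, B1–B3, B1–B4, B1–B5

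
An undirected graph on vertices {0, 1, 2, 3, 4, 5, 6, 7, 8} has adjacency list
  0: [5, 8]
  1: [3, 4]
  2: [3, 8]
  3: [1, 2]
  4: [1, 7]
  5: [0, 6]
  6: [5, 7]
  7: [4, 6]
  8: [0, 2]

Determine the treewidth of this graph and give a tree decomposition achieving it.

Every bag has size at most 3, so the width is 3 − 1 = 2 and tw(G) ≤ 2. For the lower bound, G contains the cycle 2–3–1–4–7–6–5–0–8–2, so G is not a forest; only forests have treewidth ≤ 1, hence tw(G) ≥ 2. Therefore the treewidth is 2.

Treewidth 2.
Bags: B1 = {1, 2, 3}  B2 = {1, 2, 4}  B3 = {2, 4, 7}  B4 = {2, 6, 7}  B5 = {2, 5, 6}  B6 = {0, 2, 5}  B7 = {0, 2, 8}
Tree: B1–B2, B2–B3, B3–B4, B4–B5, B5–B6, B6–B7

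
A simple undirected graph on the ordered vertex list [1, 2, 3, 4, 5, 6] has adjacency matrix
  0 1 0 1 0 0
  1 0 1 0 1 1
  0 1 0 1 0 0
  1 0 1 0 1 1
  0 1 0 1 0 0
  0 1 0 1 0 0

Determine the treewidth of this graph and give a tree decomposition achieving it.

The largest bag has 3 vertices, giving width 2; this decomposition certifies tw(G) ≤ 2. For the lower bound, G contains the cycle 4–5–2–6–4, so G is not a forest; only forests have treewidth ≤ 1, hence tw(G) ≥ 2. Combining the bounds, tw(G) = 2.

Treewidth 2.
Bags: B1 = {2, 4, 5}  B2 = {2, 4, 6}  B3 = {1, 2, 4}  B4 = {2, 3, 4}
Tree: B1–B2, B2–B3, B3–B4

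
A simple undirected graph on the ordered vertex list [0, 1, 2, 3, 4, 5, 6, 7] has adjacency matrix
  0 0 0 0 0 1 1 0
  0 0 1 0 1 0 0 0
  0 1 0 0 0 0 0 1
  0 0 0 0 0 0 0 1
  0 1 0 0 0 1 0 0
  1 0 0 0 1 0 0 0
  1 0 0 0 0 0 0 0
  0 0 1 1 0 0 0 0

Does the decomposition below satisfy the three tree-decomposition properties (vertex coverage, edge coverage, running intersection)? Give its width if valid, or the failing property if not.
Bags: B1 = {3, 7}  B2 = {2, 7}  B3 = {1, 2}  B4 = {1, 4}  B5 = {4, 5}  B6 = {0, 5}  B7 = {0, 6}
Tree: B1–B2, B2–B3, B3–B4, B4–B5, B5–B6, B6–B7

Yes; width 1.

Every vertex of G appears in some bag (union = {0, 1, 2, 3, 4, 5, 6, 7}); every edge is covered by a bag; and for each vertex v the set of bags containing v is connected in the bag tree. The decomposition is therefore valid. The largest bag has 2 vertices, so the width is 1.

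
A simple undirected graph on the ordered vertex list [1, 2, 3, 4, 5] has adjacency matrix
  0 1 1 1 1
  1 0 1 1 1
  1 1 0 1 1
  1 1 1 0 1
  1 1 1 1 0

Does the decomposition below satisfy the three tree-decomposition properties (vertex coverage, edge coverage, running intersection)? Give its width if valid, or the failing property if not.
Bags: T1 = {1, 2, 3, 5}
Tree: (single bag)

A tree decomposition must satisfy three properties: every vertex lies in some bag; for every edge, both endpoints lie together in some bag; and for every vertex, the bags containing it form a connected subtree. Here vertex 4 appears in no bag, so the decomposition is invalid.

No — vertex 4 appears in no bag.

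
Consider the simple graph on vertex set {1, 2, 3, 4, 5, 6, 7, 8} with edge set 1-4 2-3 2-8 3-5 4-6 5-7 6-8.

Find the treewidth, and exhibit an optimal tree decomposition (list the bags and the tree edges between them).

Treewidth 1.
Bags: B1 = {5, 7}  B2 = {3, 5}  B3 = {2, 3}  B4 = {2, 8}  B5 = {6, 8}  B6 = {4, 6}  B7 = {1, 4}
Tree: B1–B2, B2–B3, B3–B4, B4–B5, B5–B6, B6–B7

Every bag has size at most 2, so the width is 2 − 1 = 1 and tw(G) ≤ 1. Since G has at least one edge (e.g. 7–5), it is not an edgeless graph, so tw(G) ≥ 1. Therefore the treewidth is 1.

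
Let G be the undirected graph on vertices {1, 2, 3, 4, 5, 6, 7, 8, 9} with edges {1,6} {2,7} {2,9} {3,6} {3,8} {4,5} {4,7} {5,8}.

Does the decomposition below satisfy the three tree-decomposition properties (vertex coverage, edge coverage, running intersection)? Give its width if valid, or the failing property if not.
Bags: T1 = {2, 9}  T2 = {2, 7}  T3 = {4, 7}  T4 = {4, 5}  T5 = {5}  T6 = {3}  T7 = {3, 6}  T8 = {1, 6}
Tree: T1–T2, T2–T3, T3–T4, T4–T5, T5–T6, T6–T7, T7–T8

No — vertex 8 appears in no bag.

A tree decomposition must satisfy three properties: every vertex lies in some bag; for every edge, both endpoints lie together in some bag; and for every vertex, the bags containing it form a connected subtree. Here vertex 8 appears in no bag, so the decomposition is invalid.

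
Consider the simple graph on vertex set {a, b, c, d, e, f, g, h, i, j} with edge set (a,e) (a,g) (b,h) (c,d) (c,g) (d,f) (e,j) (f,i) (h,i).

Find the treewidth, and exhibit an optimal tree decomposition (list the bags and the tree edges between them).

Treewidth 1.
One optimal decomposition is:
Bags: B1 = {b, h}  B2 = {h, i}  B3 = {f, i}  B4 = {d, f}  B5 = {c, d}  B6 = {c, g}  B7 = {a, g}  B8 = {a, e}  B9 = {e, j}
Tree: B1–B2, B2–B3, B3–B4, B4–B5, B5–B6, B6–B7, B7–B8, B8–B9

Each bag holds 2 vertices, so the decomposition has width 1, which upper-bounds the treewidth. Any graph with an edge has treewidth ≥ 1, and G has the edge b–h. Combining the bounds, tw(G) = 1.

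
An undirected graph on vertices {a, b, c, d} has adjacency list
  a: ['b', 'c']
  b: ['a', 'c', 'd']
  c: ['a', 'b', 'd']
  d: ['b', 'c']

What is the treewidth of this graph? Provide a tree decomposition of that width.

Treewidth 2.
One optimal decomposition is:
Bags: B1 = {b, c, d}  B2 = {a, b, c}
Tree: B1–B2

Each bag holds 3 vertices, so the decomposition has width 2, which upper-bounds the treewidth. Conversely, {b, c, d} is a clique of size 3, and the vertices of any clique must share a bag in every tree decomposition; so some bag has ≥ 3 vertices and tw(G) ≥ 2. The upper and lower bounds meet at 2, so that is the treewidth.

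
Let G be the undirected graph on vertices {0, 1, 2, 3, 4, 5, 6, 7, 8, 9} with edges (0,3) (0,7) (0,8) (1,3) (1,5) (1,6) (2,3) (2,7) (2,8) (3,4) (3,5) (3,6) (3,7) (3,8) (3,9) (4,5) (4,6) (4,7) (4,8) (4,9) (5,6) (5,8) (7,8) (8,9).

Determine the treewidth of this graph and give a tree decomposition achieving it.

Treewidth 3.
One such decomposition:
Bags: B1 = {1, 3, 5, 6}  B2 = {3, 4, 5, 6}  B3 = {3, 4, 5, 8}  B4 = {3, 4, 8, 9}  B5 = {3, 4, 7, 8}  B6 = {2, 3, 7, 8}  B7 = {0, 3, 7, 8}
Tree: B1–B2, B2–B3, B3–B4, B4–B5, B5–B6, B6–B7

The largest bag has 4 vertices, giving width 3; this decomposition certifies tw(G) ≤ 3. For the lower bound, the 4 vertices {0, 3, 7, 8} are pairwise adjacent, and any tree decomposition puts a clique entirely inside one bag — forcing width ≥ 3. The upper and lower bounds meet at 3, so that is the treewidth.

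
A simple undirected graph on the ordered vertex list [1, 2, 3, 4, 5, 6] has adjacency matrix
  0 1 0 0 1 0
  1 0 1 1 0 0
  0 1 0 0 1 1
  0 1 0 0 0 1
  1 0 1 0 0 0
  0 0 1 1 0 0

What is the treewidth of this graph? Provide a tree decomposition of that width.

The largest bag has 3 vertices, giving width 2; this decomposition certifies tw(G) ≤ 2. The edges 6–4–2–3–6 form a cycle, so G is not a tree and its treewidth is at least 2. Hence tw(G) = 2 exactly.

Treewidth 2.
Bags: B1 = {3, 4, 6}  B2 = {2, 3, 4}  B3 = {2, 3, 5}  B4 = {1, 2, 5}
Tree: B1–B2, B2–B3, B3–B4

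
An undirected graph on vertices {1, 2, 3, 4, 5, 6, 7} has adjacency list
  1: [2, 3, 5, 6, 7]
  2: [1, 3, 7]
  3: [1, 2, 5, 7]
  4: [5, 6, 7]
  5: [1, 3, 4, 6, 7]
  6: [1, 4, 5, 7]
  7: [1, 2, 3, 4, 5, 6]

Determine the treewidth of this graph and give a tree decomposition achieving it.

The largest bag has 4 vertices, giving width 3; this decomposition certifies tw(G) ≤ 3. Conversely, {1, 2, 3, 7} is a clique of size 4, and the vertices of any clique must share a bag in every tree decomposition; so some bag has ≥ 4 vertices and tw(G) ≥ 3. The upper and lower bounds meet at 3, so that is the treewidth.

Treewidth 3.
One optimal decomposition is:
Bags: B1 = {1, 2, 3, 7}  B2 = {1, 3, 5, 7}  B3 = {1, 5, 6, 7}  B4 = {4, 5, 6, 7}
Tree: B1–B2, B2–B3, B3–B4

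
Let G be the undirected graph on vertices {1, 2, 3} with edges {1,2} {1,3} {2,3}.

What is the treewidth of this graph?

2

A width-2 tree decomposition is:
Bags: B1 = {1, 2, 3}
Tree: (single bag)
With just one bag of size 3, the width is 3 − 1 = 2, so tw(G) ≤ 2. For the lower bound, the 3 vertices {1, 2, 3} are pairwise adjacent, and any tree decomposition puts a clique entirely inside one bag — forcing width ≥ 2. Therefore the treewidth is 2.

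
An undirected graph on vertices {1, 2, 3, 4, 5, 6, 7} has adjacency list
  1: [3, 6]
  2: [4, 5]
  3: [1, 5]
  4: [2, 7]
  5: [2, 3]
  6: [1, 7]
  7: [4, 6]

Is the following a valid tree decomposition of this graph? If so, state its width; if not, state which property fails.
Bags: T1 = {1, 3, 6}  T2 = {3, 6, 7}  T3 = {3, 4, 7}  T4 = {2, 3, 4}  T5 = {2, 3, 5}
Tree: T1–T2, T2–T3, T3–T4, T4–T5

Yes; width 2.

Checking the three conditions: (i) the bags cover all of {1, 2, 3, 4, 5, 6, 7}; (ii) for each edge, some bag contains both endpoints; (iii) the bags containing any fixed vertex form a subtree. All hold, so the decomposition is valid with width 3 − 1 = 2.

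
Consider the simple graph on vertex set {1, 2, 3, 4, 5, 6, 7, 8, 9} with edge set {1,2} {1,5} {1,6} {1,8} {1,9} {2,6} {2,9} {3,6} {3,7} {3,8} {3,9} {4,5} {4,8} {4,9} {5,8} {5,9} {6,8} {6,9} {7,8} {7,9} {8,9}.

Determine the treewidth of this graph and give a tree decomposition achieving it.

The largest bag has 4 vertices, giving width 3; this decomposition certifies tw(G) ≤ 3. Conversely, {1, 5, 8, 9} is a clique of size 4, and the vertices of any clique must share a bag in every tree decomposition; so some bag has ≥ 4 vertices and tw(G) ≥ 3. Therefore the treewidth is 3.

Treewidth 3.
Bags: B1 = {1, 5, 8, 9}  B2 = {4, 5, 8, 9}  B3 = {1, 6, 8, 9}  B4 = {3, 6, 8, 9}  B5 = {1, 2, 6, 9}  B6 = {3, 7, 8, 9}
Tree: B1–B2, B1–B3, B3–B4, B3–B5, B4–B6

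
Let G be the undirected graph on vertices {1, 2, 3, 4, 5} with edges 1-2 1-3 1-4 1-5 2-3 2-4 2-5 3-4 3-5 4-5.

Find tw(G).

A width-4 tree decomposition is:
Bags: B1 = {1, 2, 3, 4, 5}
Tree: (single bag)
With just one bag of size 5, the width is 5 − 1 = 4, so tw(G) ≤ 4. For the lower bound, the 5 vertices {1, 2, 3, 4, 5} are pairwise adjacent, and any tree decomposition puts a clique entirely inside one bag — forcing width ≥ 4. Therefore the treewidth is 4.

4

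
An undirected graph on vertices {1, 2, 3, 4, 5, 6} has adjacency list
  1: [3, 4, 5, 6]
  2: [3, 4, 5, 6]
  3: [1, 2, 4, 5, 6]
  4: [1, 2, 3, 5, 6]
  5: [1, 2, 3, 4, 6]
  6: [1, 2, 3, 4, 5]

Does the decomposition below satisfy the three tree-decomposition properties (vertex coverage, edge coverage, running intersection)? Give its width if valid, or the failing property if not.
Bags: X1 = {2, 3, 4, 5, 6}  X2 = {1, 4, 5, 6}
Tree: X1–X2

No — edge (3,1) lies in no bag.

A tree decomposition must satisfy three properties: every vertex lies in some bag; for every edge, both endpoints lie together in some bag; and for every vertex, the bags containing it form a connected subtree. Here edge (3,1) lies in no bag, so the decomposition is invalid.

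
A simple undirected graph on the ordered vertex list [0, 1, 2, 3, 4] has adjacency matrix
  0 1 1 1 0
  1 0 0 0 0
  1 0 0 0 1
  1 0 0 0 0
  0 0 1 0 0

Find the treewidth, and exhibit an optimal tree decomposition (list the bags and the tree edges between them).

Treewidth 1.
One optimal decomposition is:
Bags: B1 = {0, 1}  B2 = {0, 2}  B3 = {2, 4}  B4 = {0, 3}
Tree: B1–B2, B2–B3, B1–B4

Every bag has size at most 2, so the width is 2 − 1 = 1 and tw(G) ≤ 1. Since G has at least one edge (e.g. 1–0), it is not an edgeless graph, so tw(G) ≥ 1. Hence tw(G) = 1 exactly.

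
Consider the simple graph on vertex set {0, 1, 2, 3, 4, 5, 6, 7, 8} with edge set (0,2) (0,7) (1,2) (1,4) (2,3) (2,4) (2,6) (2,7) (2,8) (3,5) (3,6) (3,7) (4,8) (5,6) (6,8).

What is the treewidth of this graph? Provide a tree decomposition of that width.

Treewidth 2.
Bags: B1 = {2, 3, 7}  B2 = {2, 3, 6}  B3 = {0, 2, 7}  B4 = {3, 5, 6}  B5 = {2, 6, 8}  B6 = {2, 4, 8}  B7 = {1, 2, 4}
Tree: B1–B2, B1–B3, B2–B4, B2–B5, B5–B6, B6–B7

Every bag has size at most 3, so the width is 3 − 1 = 2 and tw(G) ≤ 2. On the other hand G contains the 3-clique {0, 2, 7}. A clique must lie in a single bag of any decomposition, so no decomposition can have width below 2. Combining the bounds, tw(G) = 2.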